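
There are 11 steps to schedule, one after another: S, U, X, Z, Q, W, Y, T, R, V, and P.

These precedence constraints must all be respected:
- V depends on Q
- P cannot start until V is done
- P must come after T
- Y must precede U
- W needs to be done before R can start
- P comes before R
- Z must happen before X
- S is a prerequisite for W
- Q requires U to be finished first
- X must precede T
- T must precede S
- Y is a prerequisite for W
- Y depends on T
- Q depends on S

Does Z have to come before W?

Yes

Following the dependencies: Z → X → T → S → W.
Hence Z necessarily comes before W.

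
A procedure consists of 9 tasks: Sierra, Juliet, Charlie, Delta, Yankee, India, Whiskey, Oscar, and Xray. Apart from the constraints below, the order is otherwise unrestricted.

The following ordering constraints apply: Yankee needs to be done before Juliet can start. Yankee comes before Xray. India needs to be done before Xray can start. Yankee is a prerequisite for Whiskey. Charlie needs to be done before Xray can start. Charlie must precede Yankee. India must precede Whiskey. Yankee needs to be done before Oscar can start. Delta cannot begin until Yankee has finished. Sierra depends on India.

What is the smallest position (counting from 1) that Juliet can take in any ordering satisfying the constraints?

Every task that must precede Juliet has to come before it. Tracing all chains that end at Juliet, those tasks are: Charlie, Yankee — 2 in total.
With 2 mandatory predecessors, the earliest Juliet can sit is position 2+1 = 3, and placing just those 2 first achieves it.

3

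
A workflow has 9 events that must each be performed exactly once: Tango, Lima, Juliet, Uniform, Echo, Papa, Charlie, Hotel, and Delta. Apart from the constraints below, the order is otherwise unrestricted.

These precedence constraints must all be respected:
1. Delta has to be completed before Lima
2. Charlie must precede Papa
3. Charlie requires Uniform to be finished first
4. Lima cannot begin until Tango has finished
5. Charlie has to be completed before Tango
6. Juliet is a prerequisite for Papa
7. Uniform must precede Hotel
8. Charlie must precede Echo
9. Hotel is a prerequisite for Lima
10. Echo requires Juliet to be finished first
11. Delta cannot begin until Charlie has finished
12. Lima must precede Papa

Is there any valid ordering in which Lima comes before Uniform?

No

Following Uniform → Hotel → Lima, Uniform must precede Lima in every valid ordering.
So no valid ordering can have Lima before Uniform.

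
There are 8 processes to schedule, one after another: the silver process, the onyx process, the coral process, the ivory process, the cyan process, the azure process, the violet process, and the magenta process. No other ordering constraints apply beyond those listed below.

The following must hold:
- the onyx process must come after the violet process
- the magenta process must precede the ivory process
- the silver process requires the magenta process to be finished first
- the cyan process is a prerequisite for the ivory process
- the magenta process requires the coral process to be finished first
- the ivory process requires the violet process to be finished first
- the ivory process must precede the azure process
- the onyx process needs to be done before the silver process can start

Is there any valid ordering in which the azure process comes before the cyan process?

No

Following the cyan process → the ivory process → the azure process, the cyan process must precede the azure process in every valid ordering.
Hence the azure process can never be scheduled before the cyan process.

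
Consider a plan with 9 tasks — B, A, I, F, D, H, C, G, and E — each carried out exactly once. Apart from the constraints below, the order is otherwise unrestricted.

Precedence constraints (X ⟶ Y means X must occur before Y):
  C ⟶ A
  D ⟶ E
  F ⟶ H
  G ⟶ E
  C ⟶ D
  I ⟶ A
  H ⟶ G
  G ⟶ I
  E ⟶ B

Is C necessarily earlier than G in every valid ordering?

C and G are not related by any chain of constraints.
A valid ordering placing G before C exists, so the answer is no.

No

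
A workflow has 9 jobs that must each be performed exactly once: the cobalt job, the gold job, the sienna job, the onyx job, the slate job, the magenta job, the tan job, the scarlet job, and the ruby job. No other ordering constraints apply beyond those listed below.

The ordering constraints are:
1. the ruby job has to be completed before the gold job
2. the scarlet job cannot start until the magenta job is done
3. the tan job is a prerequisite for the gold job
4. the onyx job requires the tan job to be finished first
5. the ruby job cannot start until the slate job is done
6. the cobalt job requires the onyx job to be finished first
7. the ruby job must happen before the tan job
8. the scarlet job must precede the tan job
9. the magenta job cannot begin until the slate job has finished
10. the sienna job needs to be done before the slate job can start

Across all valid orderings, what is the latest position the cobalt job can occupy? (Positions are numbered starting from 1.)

No constraint forces any job after the cobalt job, so it can be placed last, in position 9.

9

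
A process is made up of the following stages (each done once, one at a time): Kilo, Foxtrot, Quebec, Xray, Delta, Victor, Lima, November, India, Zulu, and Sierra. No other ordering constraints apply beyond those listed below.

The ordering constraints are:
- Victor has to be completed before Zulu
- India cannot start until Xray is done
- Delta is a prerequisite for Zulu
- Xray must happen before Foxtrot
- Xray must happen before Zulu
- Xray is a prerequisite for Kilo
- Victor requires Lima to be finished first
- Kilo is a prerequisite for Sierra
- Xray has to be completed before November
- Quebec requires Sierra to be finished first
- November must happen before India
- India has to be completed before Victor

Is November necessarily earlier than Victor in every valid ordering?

There is a constraint chain November → India → Victor.
So November must precede Victor in any valid ordering.

Yes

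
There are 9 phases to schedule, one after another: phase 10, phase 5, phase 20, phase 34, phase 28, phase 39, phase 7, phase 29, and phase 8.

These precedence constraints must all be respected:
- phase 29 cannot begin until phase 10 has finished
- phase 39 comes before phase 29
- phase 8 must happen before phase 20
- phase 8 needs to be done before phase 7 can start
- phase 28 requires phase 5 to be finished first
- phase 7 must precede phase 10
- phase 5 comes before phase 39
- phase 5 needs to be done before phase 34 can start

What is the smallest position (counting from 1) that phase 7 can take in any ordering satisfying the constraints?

2

The only phase forced before phase 7 (directly or transitively) is phase 8.
So at minimum 1 phase comes before phase 7, putting phase 7 no earlier than position 2. That position is achievable by scheduling exactly that predecessor first.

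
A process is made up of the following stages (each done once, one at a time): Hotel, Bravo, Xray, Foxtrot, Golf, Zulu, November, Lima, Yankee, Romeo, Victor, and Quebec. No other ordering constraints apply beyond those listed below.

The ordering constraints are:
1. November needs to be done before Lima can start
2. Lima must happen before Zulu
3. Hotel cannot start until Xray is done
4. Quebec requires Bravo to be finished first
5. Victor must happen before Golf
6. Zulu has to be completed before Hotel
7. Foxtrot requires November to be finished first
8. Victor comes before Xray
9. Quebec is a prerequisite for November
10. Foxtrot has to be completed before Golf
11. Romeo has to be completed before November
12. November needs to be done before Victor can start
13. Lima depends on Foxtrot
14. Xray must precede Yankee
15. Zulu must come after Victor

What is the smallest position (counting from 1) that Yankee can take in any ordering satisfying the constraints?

Working backwards through the constraints from Yankee, its full set of required predecessors is Bravo, Xray, November, Romeo, Victor, Quebec — 6 of them.
With 6 mandatory predecessors, the earliest Yankee can sit is position 6+1 = 7, and placing just those 6 first achieves it.

7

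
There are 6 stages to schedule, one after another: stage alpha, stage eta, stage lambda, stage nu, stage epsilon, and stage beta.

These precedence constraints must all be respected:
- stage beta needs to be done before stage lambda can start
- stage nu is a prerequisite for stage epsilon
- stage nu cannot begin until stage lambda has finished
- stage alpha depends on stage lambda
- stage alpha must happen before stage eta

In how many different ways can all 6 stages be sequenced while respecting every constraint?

Only stage beta has no prerequisites, so it must go first.
Systematically extending each partial ordering one stage at a time and counting, there are 6 complete orderings.

6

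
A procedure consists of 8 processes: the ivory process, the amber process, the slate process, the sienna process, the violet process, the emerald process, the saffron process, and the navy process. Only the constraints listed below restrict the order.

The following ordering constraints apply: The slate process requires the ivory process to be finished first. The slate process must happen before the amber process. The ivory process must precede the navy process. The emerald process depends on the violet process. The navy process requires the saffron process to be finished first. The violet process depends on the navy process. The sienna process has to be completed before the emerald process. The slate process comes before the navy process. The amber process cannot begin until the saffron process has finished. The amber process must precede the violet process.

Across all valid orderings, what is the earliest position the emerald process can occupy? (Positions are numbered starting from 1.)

Every process that must precede the emerald process has to come before it. Tracing all chains that end at the emerald process, those processes are: the ivory process, the amber process, the slate process, the sienna process, the violet process, the saffron process, the navy process — 7 in total.
With 7 mandatory predecessors, the earliest the emerald process can sit is position 7+1 = 8, and placing just those 7 first achieves it.

8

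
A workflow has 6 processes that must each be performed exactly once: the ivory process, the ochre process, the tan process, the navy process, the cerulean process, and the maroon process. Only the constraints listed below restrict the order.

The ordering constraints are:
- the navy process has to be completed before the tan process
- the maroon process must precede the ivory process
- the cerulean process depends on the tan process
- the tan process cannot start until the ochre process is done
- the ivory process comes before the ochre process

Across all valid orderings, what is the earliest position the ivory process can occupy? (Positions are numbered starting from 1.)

The only process forced before the ivory process (directly or transitively) is the maroon process.
So at minimum 1 process comes before the ivory process, putting the ivory process no earlier than position 2. That position is achievable by scheduling exactly that predecessor first.

2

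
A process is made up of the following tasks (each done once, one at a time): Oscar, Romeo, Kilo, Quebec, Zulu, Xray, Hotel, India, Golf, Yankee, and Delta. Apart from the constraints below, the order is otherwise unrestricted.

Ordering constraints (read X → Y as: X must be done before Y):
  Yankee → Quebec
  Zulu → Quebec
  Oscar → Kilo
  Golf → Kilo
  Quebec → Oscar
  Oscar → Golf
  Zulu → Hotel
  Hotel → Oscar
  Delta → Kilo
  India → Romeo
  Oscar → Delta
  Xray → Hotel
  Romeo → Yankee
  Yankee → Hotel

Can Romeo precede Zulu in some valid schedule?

Nothing in the constraints forces Zulu before Romeo — there is no chain from Zulu to Romeo.
That means at least one valid schedule has Romeo before Zulu.

Yes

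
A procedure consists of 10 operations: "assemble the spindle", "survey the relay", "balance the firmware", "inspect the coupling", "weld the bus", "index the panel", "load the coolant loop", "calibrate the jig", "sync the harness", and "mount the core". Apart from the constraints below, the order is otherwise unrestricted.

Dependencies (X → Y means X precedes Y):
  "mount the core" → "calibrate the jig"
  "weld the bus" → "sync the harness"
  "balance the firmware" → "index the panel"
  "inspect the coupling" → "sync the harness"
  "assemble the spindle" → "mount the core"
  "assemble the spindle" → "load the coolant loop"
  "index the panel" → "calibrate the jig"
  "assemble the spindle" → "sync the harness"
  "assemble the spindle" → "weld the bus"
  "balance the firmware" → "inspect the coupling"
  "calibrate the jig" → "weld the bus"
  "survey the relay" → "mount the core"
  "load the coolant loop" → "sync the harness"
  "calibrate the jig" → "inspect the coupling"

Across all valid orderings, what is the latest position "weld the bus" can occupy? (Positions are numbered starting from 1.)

9

The only operation forced after "weld the bus" (directly or by a chain) is "sync the harness".
With 1 mandatory successor out of 10 operations total, the latest slot for "weld the bus" is 10−1 = 9, and it's reachable by doing all non-successors before "weld the bus".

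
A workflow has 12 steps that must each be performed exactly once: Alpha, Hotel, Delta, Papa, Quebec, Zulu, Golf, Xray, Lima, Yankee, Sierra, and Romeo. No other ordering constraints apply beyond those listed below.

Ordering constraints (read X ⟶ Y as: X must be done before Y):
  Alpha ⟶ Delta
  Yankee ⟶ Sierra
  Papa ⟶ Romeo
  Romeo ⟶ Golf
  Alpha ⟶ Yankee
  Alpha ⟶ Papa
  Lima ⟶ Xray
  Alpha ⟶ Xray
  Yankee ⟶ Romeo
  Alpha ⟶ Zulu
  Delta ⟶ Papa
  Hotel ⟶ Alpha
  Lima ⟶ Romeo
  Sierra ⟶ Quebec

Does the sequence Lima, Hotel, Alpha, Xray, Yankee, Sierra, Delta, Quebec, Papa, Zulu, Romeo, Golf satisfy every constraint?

Checking each listed constraint against this order: for instance, Lima is in position 1 and Romeo in position 11, so that constraint holds — and the remaining constraints check out the same way.

Yes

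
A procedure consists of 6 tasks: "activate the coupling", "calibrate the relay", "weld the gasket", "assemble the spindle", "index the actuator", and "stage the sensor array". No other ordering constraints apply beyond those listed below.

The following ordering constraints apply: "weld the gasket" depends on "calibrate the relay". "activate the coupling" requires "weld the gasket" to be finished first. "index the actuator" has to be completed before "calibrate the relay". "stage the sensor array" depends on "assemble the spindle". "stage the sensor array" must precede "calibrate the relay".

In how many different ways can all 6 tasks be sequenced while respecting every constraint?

The tasks with no prerequisites are "assemble the spindle", "index the actuator"; any of them can be placed first.
Counting all ways to extend the partial order to a total order gives 3.

3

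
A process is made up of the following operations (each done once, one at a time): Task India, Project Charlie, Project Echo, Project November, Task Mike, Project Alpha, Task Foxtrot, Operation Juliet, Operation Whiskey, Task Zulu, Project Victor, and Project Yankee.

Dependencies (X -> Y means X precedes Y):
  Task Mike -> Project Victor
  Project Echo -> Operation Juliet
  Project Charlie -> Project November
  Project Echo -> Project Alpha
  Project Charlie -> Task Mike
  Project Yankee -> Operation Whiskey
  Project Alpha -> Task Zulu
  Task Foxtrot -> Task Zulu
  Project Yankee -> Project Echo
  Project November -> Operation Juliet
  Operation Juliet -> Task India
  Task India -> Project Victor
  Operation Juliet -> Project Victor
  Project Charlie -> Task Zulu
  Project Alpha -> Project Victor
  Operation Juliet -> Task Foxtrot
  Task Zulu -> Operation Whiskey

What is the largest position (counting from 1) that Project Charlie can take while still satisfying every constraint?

4

Every operation that must follow Project Charlie has to come after it. Tracing all chains starting from Project Charlie, those operations are: Task India, Project November, Task Mike, Task Foxtrot, Operation Juliet, Operation Whiskey, Task Zulu, Project Victor — 8 in total.
So at least 8 operations follow Project Charlie, putting Project Charlie no later than position 4. That position is achievable by scheduling everything else first.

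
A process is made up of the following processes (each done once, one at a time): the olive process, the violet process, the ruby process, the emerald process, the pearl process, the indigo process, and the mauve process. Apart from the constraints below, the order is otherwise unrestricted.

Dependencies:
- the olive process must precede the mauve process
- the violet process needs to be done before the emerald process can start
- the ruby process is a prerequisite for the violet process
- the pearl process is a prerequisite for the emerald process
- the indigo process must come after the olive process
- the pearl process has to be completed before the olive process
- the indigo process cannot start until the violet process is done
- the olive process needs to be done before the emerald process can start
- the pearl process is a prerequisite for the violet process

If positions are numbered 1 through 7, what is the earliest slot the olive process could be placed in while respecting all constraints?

The only process forced before the olive process (directly or transitively) is the pearl process.
So at minimum 1 process comes before the olive process, putting the olive process no earlier than position 2. That position is achievable by scheduling exactly that predecessor first.

2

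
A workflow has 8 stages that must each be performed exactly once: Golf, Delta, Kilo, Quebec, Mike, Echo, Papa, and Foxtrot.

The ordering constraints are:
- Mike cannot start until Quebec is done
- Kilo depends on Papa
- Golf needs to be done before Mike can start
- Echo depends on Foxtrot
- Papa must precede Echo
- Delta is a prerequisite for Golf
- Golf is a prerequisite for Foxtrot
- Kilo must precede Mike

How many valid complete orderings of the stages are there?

188

The stages with no prerequisites are Delta, Quebec, Papa; any of them can be placed first.
Enumerating by repeatedly choosing an available stage (one whose prerequisites are all placed) gives 188 distinct complete orderings.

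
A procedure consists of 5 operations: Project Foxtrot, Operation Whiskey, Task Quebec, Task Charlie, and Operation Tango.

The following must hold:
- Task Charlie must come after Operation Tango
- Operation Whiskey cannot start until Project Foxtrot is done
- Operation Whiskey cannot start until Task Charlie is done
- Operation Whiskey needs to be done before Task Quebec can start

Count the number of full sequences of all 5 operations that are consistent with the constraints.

3

The operations with no prerequisites are Project Foxtrot, Operation Tango; any of them can be placed first.
Enumerating by repeatedly choosing an available operation (one whose prerequisites are all placed) gives 3 distinct complete orderings.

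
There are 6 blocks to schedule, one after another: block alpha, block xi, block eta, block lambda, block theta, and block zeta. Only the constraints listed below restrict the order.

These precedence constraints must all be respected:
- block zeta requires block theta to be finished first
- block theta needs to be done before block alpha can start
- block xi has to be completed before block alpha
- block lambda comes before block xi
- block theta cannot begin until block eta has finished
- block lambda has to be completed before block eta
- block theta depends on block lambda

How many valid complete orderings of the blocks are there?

Only block lambda has no prerequisites, so it must go first.
Counting all ways to extend the partial order to a total order gives 7.

7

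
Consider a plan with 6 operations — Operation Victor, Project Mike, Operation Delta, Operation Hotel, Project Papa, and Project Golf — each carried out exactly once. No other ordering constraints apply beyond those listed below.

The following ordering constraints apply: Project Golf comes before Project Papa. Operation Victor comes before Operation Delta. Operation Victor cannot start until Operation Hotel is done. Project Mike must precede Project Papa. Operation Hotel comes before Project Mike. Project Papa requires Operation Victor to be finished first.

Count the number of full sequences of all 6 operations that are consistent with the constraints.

23

The operations with no prerequisites are Operation Hotel, Project Golf; any of them can be placed first.
Enumerating by repeatedly choosing an available operation (one whose prerequisites are all placed) gives 23 distinct complete orderings.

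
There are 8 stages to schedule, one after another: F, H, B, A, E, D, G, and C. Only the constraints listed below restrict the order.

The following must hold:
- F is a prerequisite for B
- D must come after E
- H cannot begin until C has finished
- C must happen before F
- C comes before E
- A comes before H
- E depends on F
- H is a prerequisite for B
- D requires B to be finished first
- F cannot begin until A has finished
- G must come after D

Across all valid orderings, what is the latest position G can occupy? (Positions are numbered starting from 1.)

Nothing depends on G, so it can be the final stage, position 8.

8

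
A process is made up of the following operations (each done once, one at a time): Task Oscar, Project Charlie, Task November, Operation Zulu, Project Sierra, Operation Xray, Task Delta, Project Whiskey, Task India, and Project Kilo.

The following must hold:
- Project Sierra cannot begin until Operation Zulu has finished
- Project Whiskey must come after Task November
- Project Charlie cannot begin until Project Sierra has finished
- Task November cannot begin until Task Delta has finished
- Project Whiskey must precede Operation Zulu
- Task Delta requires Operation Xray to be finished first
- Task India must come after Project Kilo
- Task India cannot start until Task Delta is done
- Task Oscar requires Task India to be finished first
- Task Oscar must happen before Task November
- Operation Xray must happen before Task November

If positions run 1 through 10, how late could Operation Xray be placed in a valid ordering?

Following every chain forward from Operation Xray, the operations that must come later are Task Oscar, Project Charlie, Task November, Operation Zulu, Project Sierra, Task Delta, Project Whiskey, Task India — 8 of them.
With 8 mandatory successors out of 10 operations total, the latest slot for Operation Xray is 10−8 = 2, and it's reachable by doing all non-successors before Operation Xray.

2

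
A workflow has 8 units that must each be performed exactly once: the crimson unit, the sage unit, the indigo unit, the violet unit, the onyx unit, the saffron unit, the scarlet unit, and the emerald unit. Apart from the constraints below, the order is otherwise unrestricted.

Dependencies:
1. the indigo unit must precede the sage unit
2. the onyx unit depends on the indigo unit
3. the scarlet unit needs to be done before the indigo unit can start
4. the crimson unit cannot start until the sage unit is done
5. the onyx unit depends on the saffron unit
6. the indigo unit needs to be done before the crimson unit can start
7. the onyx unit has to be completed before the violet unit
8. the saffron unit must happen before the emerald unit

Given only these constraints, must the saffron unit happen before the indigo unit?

No

No chain of constraints connects the saffron unit to the indigo unit in either direction.
There exist valid orderings with the indigo unit before the saffron unit, so the saffron unit is not required to come first.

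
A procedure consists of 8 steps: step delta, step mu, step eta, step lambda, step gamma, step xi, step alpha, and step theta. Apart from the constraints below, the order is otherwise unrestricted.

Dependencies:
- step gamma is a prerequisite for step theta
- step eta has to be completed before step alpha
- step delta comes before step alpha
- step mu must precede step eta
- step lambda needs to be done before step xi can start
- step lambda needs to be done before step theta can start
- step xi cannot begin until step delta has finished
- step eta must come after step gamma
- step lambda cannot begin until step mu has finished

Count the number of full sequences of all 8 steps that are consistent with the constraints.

3 steps have no prerequisites (step delta, step mu, step gamma), so any of them could come first.
Systematically extending each partial ordering one step at a time and counting, there are 272 complete orderings.

272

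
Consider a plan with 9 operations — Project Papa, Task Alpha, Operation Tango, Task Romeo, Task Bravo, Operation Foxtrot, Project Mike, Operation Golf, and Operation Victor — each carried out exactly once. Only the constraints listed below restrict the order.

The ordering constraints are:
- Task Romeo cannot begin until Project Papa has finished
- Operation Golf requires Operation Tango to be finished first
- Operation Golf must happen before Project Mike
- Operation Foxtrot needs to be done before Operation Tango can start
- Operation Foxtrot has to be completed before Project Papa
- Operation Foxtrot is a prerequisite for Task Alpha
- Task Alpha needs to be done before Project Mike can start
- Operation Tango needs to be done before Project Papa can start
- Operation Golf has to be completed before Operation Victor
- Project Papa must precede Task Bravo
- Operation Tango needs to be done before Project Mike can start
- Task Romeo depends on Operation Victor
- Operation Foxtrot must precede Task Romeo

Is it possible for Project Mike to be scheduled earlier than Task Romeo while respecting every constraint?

The constraints leave Project Mike and Task Romeo unordered relative to each other; nothing requires Task Romeo earlier.
That means at least one valid schedule has Project Mike before Task Romeo.

Yes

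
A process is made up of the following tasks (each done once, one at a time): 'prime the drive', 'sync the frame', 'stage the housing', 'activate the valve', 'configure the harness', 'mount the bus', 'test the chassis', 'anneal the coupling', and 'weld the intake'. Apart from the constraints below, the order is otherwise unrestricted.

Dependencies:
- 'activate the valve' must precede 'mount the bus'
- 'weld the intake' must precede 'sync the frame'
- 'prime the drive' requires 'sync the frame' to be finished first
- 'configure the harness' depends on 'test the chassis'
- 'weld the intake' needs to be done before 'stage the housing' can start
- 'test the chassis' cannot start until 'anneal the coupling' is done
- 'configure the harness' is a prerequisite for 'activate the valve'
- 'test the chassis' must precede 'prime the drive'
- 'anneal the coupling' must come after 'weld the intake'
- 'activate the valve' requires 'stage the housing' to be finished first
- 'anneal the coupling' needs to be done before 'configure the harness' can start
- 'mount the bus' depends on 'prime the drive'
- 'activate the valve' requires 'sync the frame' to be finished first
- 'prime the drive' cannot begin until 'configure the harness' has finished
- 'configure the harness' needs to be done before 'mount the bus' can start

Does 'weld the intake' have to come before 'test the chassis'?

Following the dependencies: 'weld the intake' → 'anneal the coupling' → 'test the chassis'.
So 'weld the intake' must precede 'test the chassis' in any valid ordering.

Yes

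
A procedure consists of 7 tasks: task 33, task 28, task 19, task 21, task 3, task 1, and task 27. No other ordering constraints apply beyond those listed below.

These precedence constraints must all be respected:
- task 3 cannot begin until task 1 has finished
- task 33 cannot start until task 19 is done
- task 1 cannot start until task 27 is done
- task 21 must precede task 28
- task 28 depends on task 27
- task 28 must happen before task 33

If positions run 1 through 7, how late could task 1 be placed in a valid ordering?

6

The only task forced after task 1 (directly or by a chain) is task 3.
So at least 1 task follows task 1, putting task 1 no later than position 6. That position is achievable by scheduling everything else first.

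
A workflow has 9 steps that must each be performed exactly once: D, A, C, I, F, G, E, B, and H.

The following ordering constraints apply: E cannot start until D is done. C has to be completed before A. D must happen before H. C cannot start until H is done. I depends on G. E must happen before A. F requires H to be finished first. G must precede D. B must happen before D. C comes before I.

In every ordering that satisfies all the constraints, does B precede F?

Chaining the stated constraints: B → D → H → F.
Hence B necessarily comes before F.

Yes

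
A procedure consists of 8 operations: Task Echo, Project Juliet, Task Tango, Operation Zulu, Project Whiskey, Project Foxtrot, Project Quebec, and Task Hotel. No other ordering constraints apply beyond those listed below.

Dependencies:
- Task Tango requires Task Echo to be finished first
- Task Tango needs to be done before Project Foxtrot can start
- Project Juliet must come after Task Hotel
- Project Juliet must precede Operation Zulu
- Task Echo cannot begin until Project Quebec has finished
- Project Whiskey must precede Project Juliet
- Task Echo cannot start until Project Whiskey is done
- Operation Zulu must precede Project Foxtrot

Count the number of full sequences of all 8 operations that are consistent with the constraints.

52

3 operations have no prerequisites (Project Whiskey, Project Quebec, Task Hotel), so any of them could come first.
Systematically extending each partial ordering one operation at a time and counting, there are 52 complete orderings.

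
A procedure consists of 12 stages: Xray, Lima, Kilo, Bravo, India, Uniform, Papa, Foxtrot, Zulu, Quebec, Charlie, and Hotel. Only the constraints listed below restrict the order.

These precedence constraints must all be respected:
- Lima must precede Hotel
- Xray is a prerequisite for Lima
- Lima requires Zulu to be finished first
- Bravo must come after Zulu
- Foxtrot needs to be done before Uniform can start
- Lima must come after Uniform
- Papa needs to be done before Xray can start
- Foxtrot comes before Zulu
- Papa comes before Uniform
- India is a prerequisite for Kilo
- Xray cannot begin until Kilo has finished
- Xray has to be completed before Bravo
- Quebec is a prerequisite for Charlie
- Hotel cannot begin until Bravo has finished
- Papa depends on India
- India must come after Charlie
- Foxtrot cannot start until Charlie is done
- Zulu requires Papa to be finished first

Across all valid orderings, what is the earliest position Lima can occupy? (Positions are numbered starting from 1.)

10

The stages that are forced before Lima, directly or transitively, are Xray, Kilo, India, Uniform, Papa, Foxtrot, Zulu, Quebec, Charlie. That's 9 stages.
With 9 mandatory predecessors, the earliest Lima can sit is position 9+1 = 10, and placing just those 9 first achieves it.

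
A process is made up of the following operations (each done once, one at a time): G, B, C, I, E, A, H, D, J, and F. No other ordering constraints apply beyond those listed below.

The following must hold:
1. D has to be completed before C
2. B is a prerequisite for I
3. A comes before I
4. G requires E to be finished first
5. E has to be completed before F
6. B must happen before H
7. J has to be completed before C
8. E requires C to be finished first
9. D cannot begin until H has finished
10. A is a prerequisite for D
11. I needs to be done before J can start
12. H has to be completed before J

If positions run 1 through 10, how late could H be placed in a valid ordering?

Following every chain forward from H, the operations that must come later are G, C, E, D, J, F — 6 of them.
With 6 mandatory successors out of 10 operations total, the latest slot for H is 10−6 = 4, and it's reachable by doing all non-successors before H.

4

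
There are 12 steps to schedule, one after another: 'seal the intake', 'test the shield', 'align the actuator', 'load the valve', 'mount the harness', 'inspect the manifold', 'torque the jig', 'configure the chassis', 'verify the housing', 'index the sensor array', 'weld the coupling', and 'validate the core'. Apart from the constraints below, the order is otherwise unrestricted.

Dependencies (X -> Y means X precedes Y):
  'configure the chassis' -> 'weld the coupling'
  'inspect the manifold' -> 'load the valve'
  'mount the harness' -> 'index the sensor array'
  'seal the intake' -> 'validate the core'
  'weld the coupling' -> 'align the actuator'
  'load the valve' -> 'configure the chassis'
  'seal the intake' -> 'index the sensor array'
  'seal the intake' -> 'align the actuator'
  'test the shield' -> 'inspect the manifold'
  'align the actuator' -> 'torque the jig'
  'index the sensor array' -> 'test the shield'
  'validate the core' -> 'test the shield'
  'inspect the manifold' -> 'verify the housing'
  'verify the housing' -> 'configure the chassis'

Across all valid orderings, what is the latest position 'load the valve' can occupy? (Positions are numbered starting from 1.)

Every step that must follow 'load the valve' has to come after it. Tracing all chains starting from 'load the valve', those steps are: 'align the actuator', 'torque the jig', 'configure the chassis', 'weld the coupling' — 4 in total.
So at least 4 steps follow 'load the valve', putting 'load the valve' no later than position 8. That position is achievable by scheduling everything else first.

8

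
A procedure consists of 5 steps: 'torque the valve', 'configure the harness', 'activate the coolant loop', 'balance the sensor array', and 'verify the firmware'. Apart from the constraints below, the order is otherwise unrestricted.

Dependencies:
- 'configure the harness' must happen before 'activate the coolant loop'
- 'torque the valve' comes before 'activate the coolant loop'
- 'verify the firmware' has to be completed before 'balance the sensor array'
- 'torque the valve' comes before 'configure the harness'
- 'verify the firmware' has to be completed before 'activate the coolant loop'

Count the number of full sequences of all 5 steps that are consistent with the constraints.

9

The steps with no prerequisites are 'torque the valve', 'verify the firmware'; any of them can be placed first.
Counting all ways to extend the partial order to a total order gives 9.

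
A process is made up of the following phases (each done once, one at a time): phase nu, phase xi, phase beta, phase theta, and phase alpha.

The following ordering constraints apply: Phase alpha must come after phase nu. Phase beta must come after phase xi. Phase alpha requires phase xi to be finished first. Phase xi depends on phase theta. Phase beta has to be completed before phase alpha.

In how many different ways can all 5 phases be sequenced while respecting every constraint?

2 phases have no prerequisites (phase nu, phase theta), so any of them could come first.
Counting all ways to extend the partial order to a total order gives 4.

4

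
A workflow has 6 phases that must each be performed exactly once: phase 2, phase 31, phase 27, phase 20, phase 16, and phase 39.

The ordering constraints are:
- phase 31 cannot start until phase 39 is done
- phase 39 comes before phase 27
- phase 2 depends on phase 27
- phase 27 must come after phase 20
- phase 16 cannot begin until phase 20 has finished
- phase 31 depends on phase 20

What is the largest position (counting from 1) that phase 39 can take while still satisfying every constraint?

3

Following every chain forward from phase 39, the phases that must come later are phase 2, phase 31, phase 27 — 3 of them.
So at least 3 phases follow phase 39, putting phase 39 no later than position 3. That position is achievable by scheduling everything else first.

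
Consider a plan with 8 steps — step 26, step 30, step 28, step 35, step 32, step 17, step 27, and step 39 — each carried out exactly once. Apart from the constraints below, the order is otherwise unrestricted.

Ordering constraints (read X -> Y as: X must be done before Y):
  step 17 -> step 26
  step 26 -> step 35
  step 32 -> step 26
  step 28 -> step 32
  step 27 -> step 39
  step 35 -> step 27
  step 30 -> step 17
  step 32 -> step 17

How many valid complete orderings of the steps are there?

The steps with no prerequisites are step 30, step 28; any of them can be placed first.
Counting all ways to extend the partial order to a total order gives 3.

3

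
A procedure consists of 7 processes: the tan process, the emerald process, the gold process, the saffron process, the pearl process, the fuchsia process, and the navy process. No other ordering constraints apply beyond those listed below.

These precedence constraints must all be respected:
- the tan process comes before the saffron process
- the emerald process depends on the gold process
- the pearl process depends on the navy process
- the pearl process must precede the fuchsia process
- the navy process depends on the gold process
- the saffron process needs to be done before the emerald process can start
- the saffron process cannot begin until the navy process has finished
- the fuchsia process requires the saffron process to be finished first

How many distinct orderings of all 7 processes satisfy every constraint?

The processes with no prerequisites are the tan process, the gold process; any of them can be placed first.
Systematically extending each partial ordering one process at a time and counting, there are 17 complete orderings.

17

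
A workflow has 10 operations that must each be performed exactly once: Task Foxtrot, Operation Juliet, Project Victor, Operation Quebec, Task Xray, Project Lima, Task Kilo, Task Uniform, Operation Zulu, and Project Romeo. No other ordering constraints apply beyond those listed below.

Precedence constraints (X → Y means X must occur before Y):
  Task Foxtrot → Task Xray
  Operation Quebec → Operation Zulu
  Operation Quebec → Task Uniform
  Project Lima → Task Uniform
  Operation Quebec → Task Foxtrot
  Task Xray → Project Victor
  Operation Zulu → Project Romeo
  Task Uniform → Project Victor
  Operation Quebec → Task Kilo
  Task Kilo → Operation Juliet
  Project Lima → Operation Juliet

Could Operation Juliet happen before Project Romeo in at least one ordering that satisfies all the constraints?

Nothing in the constraints forces Project Romeo before Operation Juliet — there is no chain from Project Romeo to Operation Juliet.
So a valid ordering placing Operation Juliet earlier than Project Romeo exists.

Yes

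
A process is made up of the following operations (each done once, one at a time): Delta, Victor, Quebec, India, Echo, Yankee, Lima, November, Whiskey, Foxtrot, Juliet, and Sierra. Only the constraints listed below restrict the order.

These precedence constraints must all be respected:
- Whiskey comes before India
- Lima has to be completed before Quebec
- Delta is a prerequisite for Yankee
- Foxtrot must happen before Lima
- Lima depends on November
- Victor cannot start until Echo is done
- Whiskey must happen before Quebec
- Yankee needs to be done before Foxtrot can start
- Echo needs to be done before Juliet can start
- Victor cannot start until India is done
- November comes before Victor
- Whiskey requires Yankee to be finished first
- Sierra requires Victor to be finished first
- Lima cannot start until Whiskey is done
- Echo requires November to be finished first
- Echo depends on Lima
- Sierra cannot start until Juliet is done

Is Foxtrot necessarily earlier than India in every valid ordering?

Foxtrot and India are not related by any chain of constraints.
A valid ordering placing India before Foxtrot exists, so the answer is no.

No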